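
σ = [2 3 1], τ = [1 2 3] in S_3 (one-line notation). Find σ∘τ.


σ∘τ: apply τ first, then σ
1 →τ 1 →σ 2
2 →τ 2 →σ 3
3 →τ 3 →σ 1

σ∘τ = [2 3 1]


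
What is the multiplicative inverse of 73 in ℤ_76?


Use the extended Euclidean algorithm to write 1 = 73·s + 76·t; then s mod 76 is the inverse.
Euclidean algorithm:
  73 = 0·76 + 73
  76 = 1·73 + 3
  73 = 24·3 + 1
  3 = 3·1 + 0
gcd(73,76) = 1
Back-substitution gives: 73·(25) + 76·(-24) = 1
So 73⁻¹ ≡ 25 ≡ 25 (mod 76)
Check: 73 × 25 = 1825 ≡ 1 (mod 76) ✓

73⁻¹ ≡ 25 (mod 76)


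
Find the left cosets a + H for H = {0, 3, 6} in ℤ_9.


H = {0, 3, 6}, |H| = 3
Number of cosets = |G|/|H| = 9/3 = 3
0 + H = {0, 3, 6}
1 + H = {1, 4, 7}
2 + H = {2, 5, 8}

Cosets: 0+H={0,3,6}; 1+H={1,4,7}; 2+H={2,5,8}


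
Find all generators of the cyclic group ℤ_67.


g generates ℤ_n iff gcd(g,n) = 1
Prime factors of 67: 67
Generators are g ∈ {1,...,66} not divisible by any of these primes.
Generators: {1, 2, 3, 4, 5, 6, 7, 8, 9, 10, 11, 12, 13, 14, 15, 16, 17, 18, 19, 20, 21, 22, 23, 24, 25, 26, 27, 28, 29, 30, 31, 32, 33, 34, 35, 36, 37, 38, 39, 40, 41, 42, 43, 44, 45, 46, 47, 48, 49, 50, 51, 52, 53, 54, 55, 56, 57, 58, 59, 60, 61, 62, 63, 64, 65, 66}
Number of generators = φ(67) = 66

Generators of ℤ_67 = {1, 2, 3, 4, 5, 6, 7, 8, 9, 10, 11, 12, 13, 14, 15, 16, 17, 18, 19, 20, 21, 22, 23, 24, 25, 26, 27, 28, 29, 30, 31, 32, 33, 34, 35, 36, 37, 38, 39, 40, 41, 42, 43, 44, 45, 46, 47, 48, 49, 50, 51, 52, 53, 54, 55, 56, 57, 58, 59, 60, 61, 62, 63, 64, 65, 66}


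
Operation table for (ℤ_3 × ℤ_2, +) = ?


Elements: {(0,0), (0,1), (1,0), (1,1), (2,0), (2,1)}
Operation: componentwise addition mod (3, 2)
Entry (a, b) = ((a₁+b₁) mod 3, (a₂+b₂) mod 2)

Cayley table:
      | (0,0) | (0,1) | (1,0) | (1,1) | (2,0) | (2,1)
(0,0) | (0,0) | (0,1) | (1,0) | (1,1) | (2,0) | (2,1)
(0,1) | (0,1) | (0,0) | (1,1) | (1,0) | (2,1) | (2,0)
(1,0) | (1,0) | (1,1) | (2,0) | (2,1) | (0,0) | (0,1)
(1,1) | (1,1) | (1,0) | (2,1) | (2,0) | (0,1) | (0,0)
(2,0) | (2,0) | (2,1) | (0,0) | (0,1) | (1,0) | (1,1)
(2,1) | (2,1) | (2,0) | (0,1) | (0,0) | (1,1) | (1,0)


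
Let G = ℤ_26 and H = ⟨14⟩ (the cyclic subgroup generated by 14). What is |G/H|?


|⟨14⟩| = n / gcd(14, 26) = 26 / 2 = 13
H is normal (ℤ_26 is abelian).
|G/H| = |G| / |H| = 26 / 13 = 2

|G/H| = 2


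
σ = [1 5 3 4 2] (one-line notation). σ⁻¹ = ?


To find σ⁻¹, swap domain and range:
σ(1) = 1 → σ⁻¹(1) = 1
σ(2) = 5 → σ⁻¹(5) = 2
σ(3) = 3 → σ⁻¹(3) = 3
σ(4) = 4 → σ⁻¹(4) = 4
σ(5) = 2 → σ⁻¹(2) = 5

σ⁻¹ = [1 5 3 4 2]


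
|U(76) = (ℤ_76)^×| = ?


U(n) is the group of units mod n; |U(n)| = φ(n)
|U(76)| = φ(76) = 36

|U(76) = (ℤ_76)^×| = 36


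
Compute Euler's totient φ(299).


Factor n: 299 = 13 × 23
φ(n) = n · ∏(1 - 1/p) over distinct primes p | n
φ(299) = 299 · (1 - 1/13) · (1 - 1/23) = 264

φ(299) = 264


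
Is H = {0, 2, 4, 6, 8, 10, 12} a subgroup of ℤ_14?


Subgroup test for H = {0, 2, 4, 6, 8, 10, 12} in (ℤ_14, +):
(1) 0 ∈ H? Yes
(2) Closure: for all a,b ∈ H, (a+b) mod 14 ∈ H? Yes
(3) Inverses: for all a ∈ H, -a mod 14 ∈ H? Yes

Yes, H is a subgroup of ℤ_14


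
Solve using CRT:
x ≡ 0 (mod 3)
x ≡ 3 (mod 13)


m₁ = 3, m₂ = 13, gcd = 1, so CRT applies. M = m₁·m₂ = 39
Let M₁ = M/m₁ = 13, M₂ = M/m₂ = 3
Find y₁ ≡ M₁⁻¹ (mod m₁): 13⁻¹ ≡ 1 (mod 3)
Find y₂ ≡ M₂⁻¹ (mod m₂): 3⁻¹ ≡ 9 (mod 13)
x = a₁·M₁·y₁ + a₂·M₂·y₂ = 0·13·1 + 3·3·9 = 81
Reduce mod 39: x ≡ 3
Check: 3 mod 3 = 0 ✓, 3 mod 13 = 3 ✓

x ≡ 3 (mod 39)


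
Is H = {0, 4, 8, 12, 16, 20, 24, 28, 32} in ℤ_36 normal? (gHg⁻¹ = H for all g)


H = {0, 4, 8, 12, 16, 20, 24, 28, 32} in ℤ_36
ℤ_36 is abelian; every subgroup of an abelian group is normal

Yes, normal subgroup


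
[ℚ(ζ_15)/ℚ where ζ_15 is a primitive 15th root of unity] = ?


[ℚ(ζ_n):ℚ] = deg Φ_n(x) = φ(n). Here φ(15) = 8

[ℚ(ζ_15)/ℚ where ζ_15 is a primitive 15th root of unity] = 8


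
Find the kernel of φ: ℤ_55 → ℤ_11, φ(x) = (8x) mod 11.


Kernel = preimage of identity
ker(φ) = {x ∈ ℤ_55 : 8x ≡ 0 (mod 11)}. Since 11 | 55, φ is well-defined. The kernel is the cyclic subgroup ⟨11⟩ of ℤ_55 (order 5), i.e. {0, 11, 22, 33, 44}

ker(φ) = {0, 11, 22, 33, 44}


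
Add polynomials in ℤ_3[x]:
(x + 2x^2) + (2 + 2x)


Add coefficients mod 3:
x^0: 0 + 2 = 2 (mod 3)
x^1: 1 + 2 = 0 (mod 3)
x^2: 2 + 0 = 2 (mod 3)
Result: 2 + 2x^2

f + g = 2 + 2x^2


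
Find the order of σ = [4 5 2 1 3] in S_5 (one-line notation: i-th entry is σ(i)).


Cycle decomposition: (1 4) (2 5 3)
Cycle lengths: 2, 3
Order = lcm(2, 3) = 6

ord(σ) = 6


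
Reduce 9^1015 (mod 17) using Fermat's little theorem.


Fermat's little theorem: if p is prime and gcd(a,p)=1, then a^(p-1) ≡ 1 (mod p)
p = 17 is prime, gcd(9,17) = 1
Reduce exponent: 1015 mod 16 = 7
So 9^1015 ≡ 9^7 (mod 17)
9^7 mod 17 = 2

9^1015 ≡ 2 (mod 17)


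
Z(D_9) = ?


Z(G) = {g ∈ G | gx = xg for all x ∈ G}
For odd n, Z(D_n) = {e}: no nontrivial rotation commutes with all reflections

Z(D_9) = {e}


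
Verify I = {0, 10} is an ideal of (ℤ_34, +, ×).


Check ideal conditions for I = {0, 10} in ℤ_34:
(1) I is an additive subgroup? No
(2) For r ∈ ℤ_34 and a ∈ I: r·a ∈ I? No  [counterexample: r=2, a=10, r·a mod 34 = 20 ∉ I]

No, I is not an ideal of ℤ_34


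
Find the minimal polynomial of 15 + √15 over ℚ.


Let α = 15 + √15. Then α - 15 = √15, so (α - 15)² = 15, giving α² - 30α + 210 = 0. Degree 2 and α ∉ ℚ, so this is the minimal polynomial.

Minimal polynomial: x² - 30x + 210


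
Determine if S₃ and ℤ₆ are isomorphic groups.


Comparing S₃ and ℤ₆:
S₃ is non-abelian, ℤ₆ is abelian

No, S₃ ≇ ℤ₆


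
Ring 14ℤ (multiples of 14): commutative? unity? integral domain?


14ℤ is a commutative ring under +,× but has no multiplicative identity (1 ∉ 14ℤ); it has no zero divisors, but without unity it is not an integral domain
Commutative: Yes
Integral domain: No
Has unity: No

14ℤ (multiples of 14): Commutative=Yes, Unity=No


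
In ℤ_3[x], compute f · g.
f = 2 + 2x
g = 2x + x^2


Expand and collect like terms; reduce coefficients mod 3:
x^0: 2·0 = 0 ≡ 0 (mod 3)
x^1: 2·2 + 2·0 = 4 ≡ 1 (mod 3)
x^2: 2·1 + 2·2 = 6 ≡ 0 (mod 3)
x^3: 2·1 = 2 ≡ 2 (mod 3)
Result: x + 2x^3

f · g = x + 2x^3


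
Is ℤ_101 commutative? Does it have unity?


ℤ_101 is a commutative ring with unity 1; 101 is prime, so ℤ_101 is a field (hence an integral domain)
Commutative: Yes
Integral domain: Yes
Has unity: Yes

ℤ_101: Commutative=Yes, Unity=Yes


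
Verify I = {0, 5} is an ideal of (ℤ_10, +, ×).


Check ideal conditions for I = {0, 5} in ℤ_10:
(1) I is an additive subgroup? Yes
(2) For r ∈ ℤ_10 and a ∈ I: r·a ∈ I? Yes

Yes, I is an ideal of ℤ_10


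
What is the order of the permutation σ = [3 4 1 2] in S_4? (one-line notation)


Cycle decomposition: (1 3) (2 4)
Cycle lengths: 2, 2
Order = lcm(2, 2) = 2

ord(σ) = 2


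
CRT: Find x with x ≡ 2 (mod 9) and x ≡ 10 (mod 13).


m₁ = 9, m₂ = 13, gcd = 1, so CRT applies. M = m₁·m₂ = 117
Let M₁ = M/m₁ = 13, M₂ = M/m₂ = 9
Find y₁ ≡ M₁⁻¹ (mod m₁): 13⁻¹ ≡ 7 (mod 9)
Find y₂ ≡ M₂⁻¹ (mod m₂): 9⁻¹ ≡ 3 (mod 13)
x = a₁·M₁·y₁ + a₂·M₂·y₂ = 2·13·7 + 10·9·3 = 452
Reduce mod 117: x ≡ 101
Check: 101 mod 9 = 2 ✓, 101 mod 13 = 10 ✓

x ≡ 101 (mod 117)


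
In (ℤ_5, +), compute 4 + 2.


Operation: addition mod 5
4 + 2 = (a + b) mod 5 with a = 4, b = 2

4 + 2 = 1


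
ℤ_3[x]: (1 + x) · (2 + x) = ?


Expand and collect like terms; reduce coefficients mod 3:
x^0: 1·2 = 2 ≡ 2 (mod 3)
x^1: 1·1 + 1·2 = 3 ≡ 0 (mod 3)
x^2: 1·1 = 1 ≡ 1 (mod 3)
Result: 2 + x^2

f · g = 2 + x^2


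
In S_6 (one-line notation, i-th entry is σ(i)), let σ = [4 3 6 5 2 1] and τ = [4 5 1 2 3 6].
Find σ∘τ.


σ∘τ: apply τ first, then σ
1 →τ 4 →σ 5
2 →τ 5 →σ 2
3 →τ 1 →σ 4
4 →τ 2 →σ 3
5 →τ 3 →σ 6
6 →τ 6 →σ 1

σ∘τ = [5 2 4 3 6 1]


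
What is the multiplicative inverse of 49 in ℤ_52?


Use the extended Euclidean algorithm to write 1 = 49·s + 52·t; then s mod 52 is the inverse.
Euclidean algorithm:
  49 = 0·52 + 49
  52 = 1·49 + 3
  49 = 16·3 + 1
  3 = 3·1 + 0
gcd(49,52) = 1
Back-substitution gives: 49·(17) + 52·(-16) = 1
So 49⁻¹ ≡ 17 ≡ 17 (mod 52)
Check: 49 × 17 = 833 ≡ 1 (mod 52) ✓

49⁻¹ ≡ 17 (mod 52)


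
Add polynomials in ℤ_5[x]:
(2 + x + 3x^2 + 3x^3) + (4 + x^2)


Add coefficients mod 5:
x^0: 2 + 4 = 1 (mod 5)
x^1: 1 + 0 = 1 (mod 5)
x^2: 3 + 1 = 4 (mod 5)
x^3: 3 + 0 = 3 (mod 5)
Result: 1 + x + 4x^2 + 3x^3

f + g = 1 + x + 4x^2 + 3x^3


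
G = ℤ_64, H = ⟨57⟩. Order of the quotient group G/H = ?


|⟨57⟩| = n / gcd(57, 64) = 64 / 1 = 64
H is normal (ℤ_64 is abelian).
|G/H| = |G| / |H| = 64 / 64 = 1

|G/H| = 1


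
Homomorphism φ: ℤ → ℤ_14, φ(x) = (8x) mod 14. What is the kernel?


Kernel = preimage of identity
ker(φ) = {x ∈ ℤ : 8x ≡ 0 (mod 14)}. gcd(8,14) = 2, so 8x ≡ 0 (mod 14) ⟺ x ≡ 0 (mod 14/2 = 7). Hence ker(φ) = 7ℤ

ker(φ) = 7ℤ


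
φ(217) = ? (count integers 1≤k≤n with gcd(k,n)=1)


Factor n: 217 = 7 × 31
φ(n) = n · ∏(1 - 1/p) over distinct primes p | n
φ(217) = 217 · (1 - 1/7) · (1 - 1/31) = 180

φ(217) = 180


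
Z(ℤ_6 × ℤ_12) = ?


Z(G) = {g ∈ G | gx = xg for all x ∈ G}
Direct product of abelian groups is abelian, so Z(G) = G

Z(ℤ_6 × ℤ_12) = ℤ_6 × ℤ_12


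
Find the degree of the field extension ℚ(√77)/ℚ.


√77 has minimal polynomial x² - 77 (irreducible over ℚ since 77 is squarefree)

[ℚ(√77)/ℚ] = 2


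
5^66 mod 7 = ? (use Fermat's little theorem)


Fermat's little theorem: if p is prime and gcd(a,p)=1, then a^(p-1) ≡ 1 (mod p)
p = 7 is prime, gcd(5,7) = 1
Reduce exponent: 66 mod 6 = 0
So 5^66 ≡ 5^0 (mod 7)
5^0 = 1

5^66 ≡ 1 (mod 7)


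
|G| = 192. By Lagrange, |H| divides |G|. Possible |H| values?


Lagrange's theorem: |H| divides |G|
|G| = 192
Divisors of 192: 1, 2, 3, 4, 6, 8, 12, 16, 24, 32, 48, 64, 96, 192

Possible subgroup orders: {1, 2, 3, 4, 6, 8, 12, 16, 24, 32, 48, 64, 96, 192}


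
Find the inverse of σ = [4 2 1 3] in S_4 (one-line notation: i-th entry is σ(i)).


To find σ⁻¹, swap domain and range:
σ(1) = 4 → σ⁻¹(4) = 1
σ(2) = 2 → σ⁻¹(2) = 2
σ(3) = 1 → σ⁻¹(1) = 3
σ(4) = 3 → σ⁻¹(3) = 4

σ⁻¹ = [3 2 4 1]


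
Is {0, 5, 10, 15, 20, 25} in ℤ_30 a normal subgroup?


H = {0, 5, 10, 15, 20, 25} in ℤ_30
ℤ_30 is abelian; every subgroup of an abelian group is normal

Yes, normal subgroup


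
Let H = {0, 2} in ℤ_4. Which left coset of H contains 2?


2 + H = {2 + h (mod 4) : h ∈ H}
2+0=2, 2+2=0
2 + H = {0, 2} = 0 + H

2 + H = {0, 2}


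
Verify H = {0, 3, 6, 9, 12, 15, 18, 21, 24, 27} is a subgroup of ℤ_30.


Subgroup test for H = {0, 3, 6, 9, 12, 15, 18, 21, 24, 27} in (ℤ_30, +):
(1) 0 ∈ H? Yes
(2) Closure: for all a,b ∈ H, (a+b) mod 30 ∈ H? Yes
(3) Inverses: for all a ∈ H, -a mod 30 ∈ H? Yes

Yes, H is a subgroup of ℤ_30


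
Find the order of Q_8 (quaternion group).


Q_8 = {±1, ±i, ±j, ±k}
|Q_8| = 8

|Q_8 (quaternion group)| = 8


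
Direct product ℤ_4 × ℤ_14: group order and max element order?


|ℤ_4 × ℤ_14| = 4 × 14 = 56
Max element order = lcm(4,14) = 28
Cyclic? No (gcd=2)

|ℤ_4×ℤ_14| = 56, max element order = 28


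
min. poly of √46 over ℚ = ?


√46 satisfies x² - 46 = 0, irreducible over ℚ since 46 is squarefree

Minimal polynomial: x² - 46


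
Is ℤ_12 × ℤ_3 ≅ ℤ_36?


Comparing ℤ_12 × ℤ_3 and ℤ_36:
gcd(12,3) = 3 ≠ 1. Max element order in ℤ_12×ℤ_3 is lcm(12,3) = 12 < 36, so it has no element of order 36

No, ℤ_12 × ℤ_3 ≇ ℤ_36


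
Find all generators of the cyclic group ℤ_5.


g generates ℤ_n iff gcd(g,n) = 1
Checking each g ∈ {1,...,4}:
gcd(1,5) = 1
gcd(2,5) = 1
gcd(3,5) = 1
gcd(4,5) = 1
Generators: {1, 2, 3, 4}
Number of generators = φ(5) = 4

Generators of ℤ_5 = {1, 2, 3, 4}


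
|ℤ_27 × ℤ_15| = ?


|A × B| = |A| · |B|
|ℤ_27 × ℤ_15| = 27 × 15 = 405

|ℤ_27 × ℤ_15| = 405


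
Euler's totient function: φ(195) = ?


Factor n: 195 = 3 × 5 × 13
φ(n) = n · ∏(1 - 1/p) over distinct primes p | n
φ(195) = 195 · (1 - 1/3) · (1 - 1/5) · (1 - 1/13) = 96

φ(195) = 96


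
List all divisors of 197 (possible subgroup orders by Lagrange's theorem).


Lagrange's theorem: |H| divides |G|
|G| = 197
Divisors of 197: 1, 197

Possible subgroup orders: {1, 197}


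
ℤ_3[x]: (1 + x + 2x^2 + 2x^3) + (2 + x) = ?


Add coefficients mod 3:
x^0: 1 + 2 = 0 (mod 3)
x^1: 1 + 1 = 2 (mod 3)
x^2: 2 + 0 = 2 (mod 3)
x^3: 2 + 0 = 2 (mod 3)
Result: 2x + 2x^2 + 2x^3

f + g = 2x + 2x^2 + 2x^3


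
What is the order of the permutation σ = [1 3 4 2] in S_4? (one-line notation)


Cycle decomposition: (2 3 4)
Cycle lengths: 3
Order = lcm(3) = 3

ord(σ) = 3


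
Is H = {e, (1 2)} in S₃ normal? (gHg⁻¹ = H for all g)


H = {e, (1 2)} in S₃
(1 3)(1 2)(1 3)⁻¹ = (2 3) ∉ {e, (1 2)}, so it is not normal

No, not a normal subgroup


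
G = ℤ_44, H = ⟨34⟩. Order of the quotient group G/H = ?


|⟨34⟩| = n / gcd(34, 44) = 44 / 2 = 22
H is normal (ℤ_44 is abelian).
|G/H| = |G| / |H| = 44 / 22 = 2

|G/H| = 2


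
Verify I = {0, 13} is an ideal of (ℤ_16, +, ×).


Check ideal conditions for I = {0, 13} in ℤ_16:
(1) I is an additive subgroup? No
(2) For r ∈ ℤ_16 and a ∈ I: r·a ∈ I? No  [counterexample: r=2, a=13, r·a mod 16 = 10 ∉ I]

No, I is not an ideal of ℤ_16


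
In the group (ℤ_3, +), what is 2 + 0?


Operation: addition mod 3
2 + 0 = (a + b) mod 3 with a = 2, b = 0

2 + 0 = 2


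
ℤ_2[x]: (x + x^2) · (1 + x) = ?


Expand and collect like terms; reduce coefficients mod 2:
x^0: 0·1 = 0 ≡ 0 (mod 2)
x^1: 0·1 + 1·1 = 1 ≡ 1 (mod 2)
x^2: 1·1 + 1·1 = 2 ≡ 0 (mod 2)
x^3: 1·1 = 1 ≡ 1 (mod 2)
Result: x + x^3

f · g = x + x^3


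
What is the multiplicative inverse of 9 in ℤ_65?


Use the extended Euclidean algorithm to write 1 = 9·s + 65·t; then s mod 65 is the inverse.
Euclidean algorithm:
  9 = 0·65 + 9
  65 = 7·9 + 2
  9 = 4·2 + 1
  2 = 2·1 + 0
gcd(9,65) = 1
Back-substitution gives: 9·(29) + 65·(-4) = 1
So 9⁻¹ ≡ 29 ≡ 29 (mod 65)
Check: 9 × 29 = 261 ≡ 1 (mod 65) ✓

9⁻¹ ≡ 29 (mod 65)


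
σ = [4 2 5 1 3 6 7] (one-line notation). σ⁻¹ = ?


To find σ⁻¹, swap domain and range:
σ(1) = 4 → σ⁻¹(4) = 1
σ(2) = 2 → σ⁻¹(2) = 2
σ(3) = 5 → σ⁻¹(5) = 3
σ(4) = 1 → σ⁻¹(1) = 4
σ(5) = 3 → σ⁻¹(3) = 5
σ(6) = 6 → σ⁻¹(6) = 6
σ(7) = 7 → σ⁻¹(7) = 7

σ⁻¹ = [4 2 5 1 3 6 7]


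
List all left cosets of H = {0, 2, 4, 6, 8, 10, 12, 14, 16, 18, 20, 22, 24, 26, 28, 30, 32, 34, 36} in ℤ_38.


H = {0, 2, 4, 6, 8, 10, 12, 14, 16, 18, 20, 22, 24, 26, 28, 30, 32, 34, 36}, |H| = 19
Number of cosets = |G|/|H| = 38/19 = 2
0 + H = {0, 2, 4, 6, 8, 10, 12, 14, 16, 18, 20, 22, 24, 26, 28, 30, 32, 34, 36}
1 + H = {1, 3, 5, 7, 9, 11, 13, 15, 17, 19, 21, 23, 25, 27, 29, 31, 33, 35, 37}

Cosets: 0+H={0,2,4,6,8,10,12,14,16,18,20,22,24,26,28,30,32,34,36}; 1+H={1,3,5,7,9,11,13,15,17,19,21,23,25,27,29,31,33,35,37}


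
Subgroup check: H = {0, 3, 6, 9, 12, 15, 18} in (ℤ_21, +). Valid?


Subgroup test for H = {0, 3, 6, 9, 12, 15, 18} in (ℤ_21, +):
(1) 0 ∈ H? Yes
(2) Closure: for all a,b ∈ H, (a+b) mod 21 ∈ H? Yes
(3) Inverses: for all a ∈ H, -a mod 21 ∈ H? Yes

Yes, H is a subgroup of ℤ_21


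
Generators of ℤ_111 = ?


g generates ℤ_n iff gcd(g,n) = 1
Prime factors of 111: 3, 37
Generators are g ∈ {1,...,110} not divisible by any of these primes.
Generators: {1, 2, 4, 5, 7, 8, 10, 11, 13, 14, 16, 17, 19, 20, 22, 23, 25, 26, 28, 29, 31, 32, 34, 35, 38, 40, 41, 43, 44, 46, 47, 49, 50, 52, 53, 55, 56, 58, 59, 61, 62, 64, 65, 67, 68, 70, 71, 73, 76, 77, 79, 80, 82, 83, 85, 86, 88, 89, 91, 92, 94, 95, 97, 98, 100, 101, 103, 104, 106, 107, 109, 110}
Number of generators = φ(111) = 72

Generators of ℤ_111 = {1, 2, 4, 5, 7, 8, 10, 11, 13, 14, 16, 17, 19, 20, 22, 23, 25, 26, 28, 29, 31, 32, 34, 35, 38, 40, 41, 43, 44, 46, 47, 49, 50, 52, 53, 55, 56, 58, 59, 61, 62, 64, 65, 67, 68, 70, 71, 73, 76, 77, 79, 80, 82, 83, 85, 86, 88, 89, 91, 92, 94, 95, 97, 98, 100, 101, 103, 104, 106, 107, 109, 110}


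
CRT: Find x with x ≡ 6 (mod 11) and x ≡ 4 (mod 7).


m₁ = 11, m₂ = 7, gcd = 1, so CRT applies. M = m₁·m₂ = 77
Let M₁ = M/m₁ = 7, M₂ = M/m₂ = 11
Find y₁ ≡ M₁⁻¹ (mod m₁): 7⁻¹ ≡ 8 (mod 11)
Find y₂ ≡ M₂⁻¹ (mod m₂): 11⁻¹ ≡ 2 (mod 7)
x = a₁·M₁·y₁ + a₂·M₂·y₂ = 6·7·8 + 4·11·2 = 424
Reduce mod 77: x ≡ 39
Check: 39 mod 11 = 6 ✓, 39 mod 7 = 4 ✓

x ≡ 39 (mod 77)


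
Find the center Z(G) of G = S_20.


Z(G) = {g ∈ G | gx = xg for all x ∈ G}
S_n is non-abelian for n ≥ 3; Z(S_20) is trivial

Z(S_20) = {e}


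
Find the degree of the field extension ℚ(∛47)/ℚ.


∛47 has minimal polynomial x³ - 47 (irreducible over ℚ since 47 is not a perfect cube)

[ℚ(∛47)/ℚ] = 3


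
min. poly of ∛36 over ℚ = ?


∛36 satisfies x³ - 36 = 0, irreducible over ℚ (no rational root; 36 is not a perfect cube)

Minimal polynomial: x³ - 36


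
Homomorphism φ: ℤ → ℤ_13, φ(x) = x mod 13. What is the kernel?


Kernel = preimage of identity
ker(φ) = {x ∈ ℤ : x ≡ 0 (mod 13)} = 13ℤ = {0, ±13, ±26, ...}

ker(φ) = 13ℤ


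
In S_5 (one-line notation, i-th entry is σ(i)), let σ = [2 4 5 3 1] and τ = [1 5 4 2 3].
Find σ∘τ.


σ∘τ: apply τ first, then σ
1 →τ 1 →σ 2
2 →τ 5 →σ 1
3 →τ 4 →σ 3
4 →τ 2 →σ 4
5 →τ 3 →σ 5

σ∘τ = [2 1 3 4 5]


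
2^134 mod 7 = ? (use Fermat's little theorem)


Fermat's little theorem: if p is prime and gcd(a,p)=1, then a^(p-1) ≡ 1 (mod p)
p = 7 is prime, gcd(2,7) = 1
Reduce exponent: 134 mod 6 = 2
So 2^134 ≡ 2^2 (mod 7)
2^2 mod 7 = 4

2^134 ≡ 4 (mod 7)


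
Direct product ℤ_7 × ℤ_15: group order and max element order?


|ℤ_7 × ℤ_15| = 7 × 15 = 105
Max element order = lcm(7,15) = 105
Cyclic? Yes (gcd=1)

|ℤ_7×ℤ_15| = 105, max element order = 105


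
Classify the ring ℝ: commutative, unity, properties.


ℝ is a field: commutative, has unity, every nonzero element is a unit (hence an integral domain)
Commutative: Yes
Integral domain: Yes
Has unity: Yes

ℝ: Commutative=Yes, Unity=Yes


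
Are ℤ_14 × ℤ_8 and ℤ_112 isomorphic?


Comparing ℤ_14 × ℤ_8 and ℤ_112:
gcd(14,8) = 2 ≠ 1. Max element order in ℤ_14×ℤ_8 is lcm(14,8) = 56 < 112, so it has no element of order 112

No, ℤ_14 × ℤ_8 ≇ ℤ_112


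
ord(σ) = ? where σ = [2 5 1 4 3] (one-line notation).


Cycle decomposition: (1 2 5 3)
Cycle lengths: 4
Order = lcm(4) = 4

ord(σ) = 4


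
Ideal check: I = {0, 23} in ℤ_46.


Check ideal conditions for I = {0, 23} in ℤ_46:
(1) I is an additive subgroup? Yes
(2) For r ∈ ℤ_46 and a ∈ I: r·a ∈ I? Yes

Yes, I is an ideal of ℤ_46


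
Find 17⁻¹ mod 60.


Use the extended Euclidean algorithm to write 1 = 17·s + 60·t; then s mod 60 is the inverse.
Euclidean algorithm:
  17 = 0·60 + 17
  60 = 3·17 + 9
  17 = 1·9 + 8
  9 = 1·8 + 1
  8 = 8·1 + 0
gcd(17,60) = 1
Back-substitution gives: 17·(-7) + 60·(2) = 1
So 17⁻¹ ≡ -7 ≡ 53 (mod 60)
Check: 17 × 53 = 901 ≡ 1 (mod 60) ✓

17⁻¹ ≡ 53 (mod 60)


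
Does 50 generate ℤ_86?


g generates ℤ_n iff gcd(g, n) = 1
gcd(50, 86) = 2
Since gcd = 2 ≠ 1, ⟨50⟩ has order 43 < 86, so 50 is not a generator.

No, 50 does not generate ℤ_86


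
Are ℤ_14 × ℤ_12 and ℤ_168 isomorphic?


Comparing ℤ_14 × ℤ_12 and ℤ_168:
gcd(14,12) = 2 ≠ 1. Max element order in ℤ_14×ℤ_12 is lcm(14,12) = 84 < 168, so it has no element of order 168

No, ℤ_14 × ℤ_12 ≇ ℤ_168


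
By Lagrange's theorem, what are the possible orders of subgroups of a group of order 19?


Lagrange's theorem: |H| divides |G|
|G| = 19
Divisors of 19: 1, 19

Possible subgroup orders: {1, 19}


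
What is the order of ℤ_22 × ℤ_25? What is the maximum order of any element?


|ℤ_22 × ℤ_25| = 22 × 25 = 550
Max element order = lcm(22,25) = 550
Cyclic? Yes (gcd=1)

|ℤ_22×ℤ_25| = 550, max element order = 550


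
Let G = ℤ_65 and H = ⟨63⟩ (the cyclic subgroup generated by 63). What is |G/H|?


|⟨63⟩| = n / gcd(63, 65) = 65 / 1 = 65
H is normal (ℤ_65 is abelian).
|G/H| = |G| / |H| = 65 / 65 = 1

|G/H| = 1


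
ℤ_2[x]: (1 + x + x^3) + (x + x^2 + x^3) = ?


Add coefficients mod 2:
x^0: 1 + 0 = 1 (mod 2)
x^1: 1 + 1 = 0 (mod 2)
x^2: 0 + 1 = 1 (mod 2)
x^3: 1 + 1 = 0 (mod 2)
Result: 1 + x^2

f + g = 1 + x^2


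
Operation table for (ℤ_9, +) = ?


Elements: {0, 1, 2, 3, 4, 5, 6, 7, 8}
Operation: addition mod 9
Entry (a, b) = (a + b) mod 9

Cayley table:
  | 0 | 1 | 2 | 3 | 4 | 5 | 6 | 7 | 8
0 | 0 | 1 | 2 | 3 | 4 | 5 | 6 | 7 | 8
1 | 1 | 2 | 3 | 4 | 5 | 6 | 7 | 8 | 0
2 | 2 | 3 | 4 | 5 | 6 | 7 | 8 | 0 | 1
3 | 3 | 4 | 5 | 6 | 7 | 8 | 0 | 1 | 2
4 | 4 | 5 | 6 | 7 | 8 | 0 | 1 | 2 | 3
5 | 5 | 6 | 7 | 8 | 0 | 1 | 2 | 3 | 4
6 | 6 | 7 | 8 | 0 | 1 | 2 | 3 | 4 | 5
7 | 7 | 8 | 0 | 1 | 2 | 3 | 4 | 5 | 6
8 | 8 | 0 | 1 | 2 | 3 | 4 | 5 | 6 | 7


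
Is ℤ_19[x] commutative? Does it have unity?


ℤ_19 is a field (n prime), so ℤ_19[x] is a commutative integral domain with unity
Commutative: Yes
Integral domain: Yes
Has unity: Yes

ℤ_19[x]: Commutative=Yes, Unity=Yes


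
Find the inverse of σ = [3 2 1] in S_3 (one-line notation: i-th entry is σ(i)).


To find σ⁻¹, swap domain and range:
σ(1) = 3 → σ⁻¹(3) = 1
σ(2) = 2 → σ⁻¹(2) = 2
σ(3) = 1 → σ⁻¹(1) = 3

σ⁻¹ = [3 2 1]


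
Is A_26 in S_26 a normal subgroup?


H = A_26 in S_26
A_26 has index 2 in S_26, and every subgroup of index 2 is normal

Yes, normal subgroup


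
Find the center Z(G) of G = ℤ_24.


Z(G) = {g ∈ G | gx = xg for all x ∈ G}
ℤ_24 is abelian, so Z(G) = G

Z(ℤ_24) = ℤ_24


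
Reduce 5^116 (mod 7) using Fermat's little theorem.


Fermat's little theorem: if p is prime and gcd(a,p)=1, then a^(p-1) ≡ 1 (mod p)
p = 7 is prime, gcd(5,7) = 1
Reduce exponent: 116 mod 6 = 2
So 5^116 ≡ 5^2 (mod 7)
5^2 mod 7 = 4

5^116 ≡ 4 (mod 7)


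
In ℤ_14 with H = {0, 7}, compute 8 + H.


8 + H = {8 + h (mod 14) : h ∈ H}
8+0=8, 8+7=1
8 + H = {1, 8} = 1 + H

8 + H = {1, 8}


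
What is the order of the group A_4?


|A_n| = n!/2 (even permutations)
|A_4| = 4!/2 = 24/2 = 12

|A_4| = 12


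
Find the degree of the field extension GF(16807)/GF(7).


GF(16807) = GF(7^5), so the extension degree is 5

[GF(16807)/GF(7)] = 5


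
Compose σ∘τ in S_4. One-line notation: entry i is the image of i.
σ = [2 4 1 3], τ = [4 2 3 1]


σ∘τ: apply τ first, then σ
1 →τ 4 →σ 3
2 →τ 2 →σ 4
3 →τ 3 →σ 1
4 →τ 1 →σ 2

σ∘τ = [3 4 1 2]


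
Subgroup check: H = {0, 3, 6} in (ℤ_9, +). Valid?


Subgroup test for H = {0, 3, 6} in (ℤ_9, +):
(1) 0 ∈ H? Yes
(2) Closure: for all a,b ∈ H, (a+b) mod 9 ∈ H? Yes
(3) Inverses: for all a ∈ H, -a mod 9 ∈ H? Yes

Yes, H is a subgroup of ℤ_9


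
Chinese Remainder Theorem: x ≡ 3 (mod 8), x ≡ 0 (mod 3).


m₁ = 8, m₂ = 3, gcd = 1, so CRT applies. M = m₁·m₂ = 24
Let M₁ = M/m₁ = 3, M₂ = M/m₂ = 8
Find y₁ ≡ M₁⁻¹ (mod m₁): 3⁻¹ ≡ 3 (mod 8)
Find y₂ ≡ M₂⁻¹ (mod m₂): 8⁻¹ ≡ 2 (mod 3)
x = a₁·M₁·y₁ + a₂·M₂·y₂ = 3·3·3 + 0·8·2 = 27
Reduce mod 24: x ≡ 3
Check: 3 mod 8 = 3 ✓, 3 mod 3 = 0 ✓

x ≡ 3 (mod 24)


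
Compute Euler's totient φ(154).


Factor n: 154 = 2 × 7 × 11
φ(n) = n · ∏(1 - 1/p) over distinct primes p | n
φ(154) = 154 · (1 - 1/2) · (1 - 1/7) · (1 - 1/11) = 60

φ(154) = 60


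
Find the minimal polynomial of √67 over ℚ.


√67 satisfies x² - 67 = 0, irreducible over ℚ since 67 is squarefree

Minimal polynomial: x² - 67


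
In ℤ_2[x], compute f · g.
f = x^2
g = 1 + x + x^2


Expand and collect like terms; reduce coefficients mod 2:
x^0: 0·1 = 0 ≡ 0 (mod 2)
x^1: 0·1 + 0·1 = 0 ≡ 0 (mod 2)
x^2: 0·1 + 0·1 + 1·1 = 1 ≡ 1 (mod 2)
x^3: 0·1 + 1·1 = 1 ≡ 1 (mod 2)
x^4: 1·1 = 1 ≡ 1 (mod 2)
Result: x^2 + x^3 + x^4

f · g = x^2 + x^3 + x^4


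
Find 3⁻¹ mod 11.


Use the extended Euclidean algorithm to write 1 = 3·s + 11·t; then s mod 11 is the inverse.
Euclidean algorithm:
  3 = 0·11 + 3
  11 = 3·3 + 2
  3 = 1·2 + 1
  2 = 2·1 + 0
gcd(3,11) = 1
Back-substitution gives: 3·(4) + 11·(-1) = 1
So 3⁻¹ ≡ 4 ≡ 4 (mod 11)
Check: 3 × 4 = 12 ≡ 1 (mod 11) ✓

3⁻¹ ≡ 4 (mod 11)


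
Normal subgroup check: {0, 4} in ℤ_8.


H = {0, 4} in ℤ_8
ℤ_8 is abelian; every subgroup of an abelian group is normal

Yes, normal subgroup


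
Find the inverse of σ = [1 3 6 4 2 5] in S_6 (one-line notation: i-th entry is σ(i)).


To find σ⁻¹, swap domain and range:
σ(1) = 1 → σ⁻¹(1) = 1
σ(2) = 3 → σ⁻¹(3) = 2
σ(3) = 6 → σ⁻¹(6) = 3
σ(4) = 4 → σ⁻¹(4) = 4
σ(5) = 2 → σ⁻¹(2) = 5
σ(6) = 5 → σ⁻¹(5) = 6

σ⁻¹ = [1 5 2 4 6 3]


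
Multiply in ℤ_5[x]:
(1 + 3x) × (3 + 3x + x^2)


Expand and collect like terms; reduce coefficients mod 5:
x^0: 1·3 = 3 ≡ 3 (mod 5)
x^1: 1·3 + 3·3 = 12 ≡ 2 (mod 5)
x^2: 1·1 + 3·3 = 10 ≡ 0 (mod 5)
x^3: 3·1 = 3 ≡ 3 (mod 5)
Result: 3 + 2x + 3x^3

f · g = 3 + 2x + 3x^3


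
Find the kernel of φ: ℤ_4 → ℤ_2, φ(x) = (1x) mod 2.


Kernel = preimage of identity
ker(φ) = {x ∈ ℤ_4 : 1x ≡ 0 (mod 2)}. Since 2 | 4, φ is well-defined. The kernel is the cyclic subgroup ⟨2⟩ of ℤ_4 (order 2), i.e. {0, 2}

ker(φ) = {0, 2}


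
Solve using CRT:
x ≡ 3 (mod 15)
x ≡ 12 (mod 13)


m₁ = 15, m₂ = 13, gcd = 1, so CRT applies. M = m₁·m₂ = 195
Let M₁ = M/m₁ = 13, M₂ = M/m₂ = 15
Find y₁ ≡ M₁⁻¹ (mod m₁): 13⁻¹ ≡ 7 (mod 15)
Find y₂ ≡ M₂⁻¹ (mod m₂): 15⁻¹ ≡ 7 (mod 13)
x = a₁·M₁·y₁ + a₂·M₂·y₂ = 3·13·7 + 12·15·7 = 1533
Reduce mod 195: x ≡ 168
Check: 168 mod 15 = 3 ✓, 168 mod 13 = 12 ✓

x ≡ 168 (mod 195)


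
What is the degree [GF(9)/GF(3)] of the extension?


GF(9) = GF(3^2), so the extension degree is 2

[GF(9)/GF(3)] = 2


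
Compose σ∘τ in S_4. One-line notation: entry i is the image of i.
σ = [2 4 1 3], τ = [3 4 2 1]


σ∘τ: apply τ first, then σ
1 →τ 3 →σ 1
2 →τ 4 →σ 3
3 →τ 2 →σ 4
4 →τ 1 →σ 2

σ∘τ = [1 3 4 2]


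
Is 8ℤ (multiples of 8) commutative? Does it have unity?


8ℤ is a commutative ring under +,× but has no multiplicative identity (1 ∉ 8ℤ); it has no zero divisors, but without unity it is not an integral domain
Commutative: Yes
Integral domain: No
Has unity: No

8ℤ (multiples of 8): Commutative=Yes, Unity=No


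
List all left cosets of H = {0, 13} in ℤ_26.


H = {0, 13}, |H| = 2
Number of cosets = |G|/|H| = 26/2 = 13
0 + H = {0, 13}
1 + H = {1, 14}
2 + H = {2, 15}
3 + H = {3, 16}
4 + H = {4, 17}
5 + H = {5, 18}
6 + H = {6, 19}
7 + H = {7, 20}
8 + H = {8, 21}
9 + H = {9, 22}
10 + H = {10, 23}
11 + H = {11, 24}
12 + H = {12, 25}

Cosets: 0+H={0,13}; 1+H={1,14}; 2+H={2,15}; 3+H={3,16}; 4+H={4,17}; 5+H={5,18}; 6+H={6,19}; 7+H={7,20}; 8+H={8,21}; 9+H={9,22}; 10+H={10,23}; 11+H={11,24}; 12+H={12,25}


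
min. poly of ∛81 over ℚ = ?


∛81 satisfies x³ - 81 = 0, irreducible over ℚ (no rational root; 81 is not a perfect cube)

Minimal polynomial: x³ - 81


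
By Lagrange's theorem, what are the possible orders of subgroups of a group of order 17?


Lagrange's theorem: |H| divides |G|
|G| = 17
Divisors of 17: 1, 17

Possible subgroup orders: {1, 17}


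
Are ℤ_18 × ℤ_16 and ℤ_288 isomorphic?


Comparing ℤ_18 × ℤ_16 and ℤ_288:
gcd(18,16) = 2 ≠ 1. Max element order in ℤ_18×ℤ_16 is lcm(18,16) = 144 < 288, so it has no element of order 288

No, ℤ_18 × ℤ_16 ≇ ℤ_288


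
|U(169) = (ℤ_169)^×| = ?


U(n) is the group of units mod n; |U(n)| = φ(n)
|U(169)| = φ(169) = 156

|U(169) = (ℤ_169)^×| = 156


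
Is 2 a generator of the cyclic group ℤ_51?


g generates ℤ_n iff gcd(g, n) = 1
gcd(2, 51) = 1
Since gcd = 1, 2 is a generator.

Yes, 2 generates ℤ_51


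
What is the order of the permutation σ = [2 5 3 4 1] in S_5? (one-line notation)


Cycle decomposition: (1 2 5)
Cycle lengths: 3
Order = lcm(3) = 3

ord(σ) = 3


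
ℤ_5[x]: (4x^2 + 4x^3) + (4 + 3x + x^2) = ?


Add coefficients mod 5:
x^0: 0 + 4 = 4 (mod 5)
x^1: 0 + 3 = 3 (mod 5)
x^2: 4 + 1 = 0 (mod 5)
x^3: 4 + 0 = 4 (mod 5)
Result: 4 + 3x + 4x^3

f + g = 4 + 3x + 4x^3


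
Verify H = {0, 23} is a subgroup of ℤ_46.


Subgroup test for H = {0, 23} in (ℤ_46, +):
(1) 0 ∈ H? Yes
(2) Closure: for all a,b ∈ H, (a+b) mod 46 ∈ H? Yes
(3) Inverses: for all a ∈ H, -a mod 46 ∈ H? Yes

Yes, H is a subgroup of ℤ_46


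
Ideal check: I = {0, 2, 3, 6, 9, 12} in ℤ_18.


Check ideal conditions for I = {0, 2, 3, 6, 9, 12} in ℤ_18:
(1) I is an additive subgroup? No
(2) For r ∈ ℤ_18 and a ∈ I: r·a ∈ I? No  [counterexample: r=2, a=2, r·a mod 18 = 4 ∉ I]

No, I is not an ideal of ℤ_18


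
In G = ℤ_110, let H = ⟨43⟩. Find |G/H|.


|⟨43⟩| = n / gcd(43, 110) = 110 / 1 = 110
H is normal (ℤ_110 is abelian).
|G/H| = |G| / |H| = 110 / 110 = 1

|G/H| = 1


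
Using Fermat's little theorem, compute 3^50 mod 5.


Fermat's little theorem: if p is prime and gcd(a,p)=1, then a^(p-1) ≡ 1 (mod p)
p = 5 is prime, gcd(3,5) = 1
Reduce exponent: 50 mod 4 = 2
So 3^50 ≡ 3^2 (mod 5)
3^2 mod 5 = 4

3^50 ≡ 4 (mod 5)


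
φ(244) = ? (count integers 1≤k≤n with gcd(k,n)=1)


Factor n: 244 = 2^2 × 61
φ(n) = n · ∏(1 - 1/p) over distinct primes p | n
φ(244) = 244 · (1 - 1/2) · (1 - 1/61) = 120

φ(244) = 120


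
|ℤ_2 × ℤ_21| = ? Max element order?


|ℤ_2 × ℤ_21| = 2 × 21 = 42
Max element order = lcm(2,21) = 42
Cyclic? Yes (gcd=1)

|ℤ_2×ℤ_21| = 42, max element order = 42


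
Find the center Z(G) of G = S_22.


Z(G) = {g ∈ G | gx = xg for all x ∈ G}
S_n is non-abelian for n ≥ 3; Z(S_22) is trivial

Z(S_22) = {e}


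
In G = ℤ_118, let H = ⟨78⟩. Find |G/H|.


|⟨78⟩| = n / gcd(78, 118) = 118 / 2 = 59
H is normal (ℤ_118 is abelian).
|G/H| = |G| / |H| = 118 / 59 = 2

|G/H| = 2


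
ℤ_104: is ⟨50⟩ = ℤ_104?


g generates ℤ_n iff gcd(g, n) = 1
gcd(50, 104) = 2
Since gcd = 2 ≠ 1, ⟨50⟩ has order 52 < 104, so 50 is not a generator.

No, 50 does not generate ℤ_104


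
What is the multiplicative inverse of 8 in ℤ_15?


Use the extended Euclidean algorithm to write 1 = 8·s + 15·t; then s mod 15 is the inverse.
Euclidean algorithm:
  8 = 0·15 + 8
  15 = 1·8 + 7
  8 = 1·7 + 1
  7 = 7·1 + 0
gcd(8,15) = 1
Back-substitution gives: 8·(2) + 15·(-1) = 1
So 8⁻¹ ≡ 2 ≡ 2 (mod 15)
Check: 8 × 2 = 16 ≡ 1 (mod 15) ✓

8⁻¹ ≡ 2 (mod 15)


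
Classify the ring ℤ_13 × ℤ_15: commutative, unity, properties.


Direct product ring; commutative with unity (1,1); but (1,0)·(0,1) = (0,0) gives zero divisors, so not an integral domain
Commutative: Yes
Integral domain: No
Has unity: Yes

ℤ_13 × ℤ_15: Commutative=Yes, Unity=Yes


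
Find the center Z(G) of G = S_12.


Z(G) = {g ∈ G | gx = xg for all x ∈ G}
S_n is non-abelian for n ≥ 3; Z(S_12) is trivial

Z(S_12) = {e}


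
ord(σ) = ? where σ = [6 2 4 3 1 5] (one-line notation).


Cycle decomposition: (1 6 5) (3 4)
Cycle lengths: 3, 2
Order = lcm(3, 2) = 6

ord(σ) = 6


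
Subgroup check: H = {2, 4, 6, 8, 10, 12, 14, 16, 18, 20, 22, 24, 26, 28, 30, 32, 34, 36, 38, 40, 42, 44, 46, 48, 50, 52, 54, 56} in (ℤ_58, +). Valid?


Subgroup test for H = {2, 4, 6, 8, 10, 12, 14, 16, 18, 20, 22, 24, 26, 28, 30, 32, 34, 36, 38, 40, 42, 44, 46, 48, 50, 52, 54, 56} in (ℤ_58, +):
(1) 0 ∈ H? No
(2) Closure: for all a,b ∈ H, (a+b) mod 58 ∈ H? No  [counterexample: 2 + 56 = 0 ∉ H]
(3) Inverses: for all a ∈ H, -a mod 58 ∈ H? Yes

No, H is not a subgroup of ℤ_58


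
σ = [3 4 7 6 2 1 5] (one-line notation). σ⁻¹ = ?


To find σ⁻¹, swap domain and range:
σ(1) = 3 → σ⁻¹(3) = 1
σ(2) = 4 → σ⁻¹(4) = 2
σ(3) = 7 → σ⁻¹(7) = 3
σ(4) = 6 → σ⁻¹(6) = 4
σ(5) = 2 → σ⁻¹(2) = 5
σ(6) = 1 → σ⁻¹(1) = 6
σ(7) = 5 → σ⁻¹(5) = 7

σ⁻¹ = [6 5 1 2 7 4 3]


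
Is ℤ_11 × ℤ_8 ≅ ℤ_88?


Comparing ℤ_11 × ℤ_8 and ℤ_88:
gcd(11,8) = 1, so ℤ_11 × ℤ_8 ≅ ℤ_88 (CRT)

Yes, ℤ_11 × ℤ_8 ≅ ℤ_88


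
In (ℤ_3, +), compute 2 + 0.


Operation: addition mod 3
2 + 0 = (a + b) mod 3 with a = 2, b = 0

2 + 0 = 2


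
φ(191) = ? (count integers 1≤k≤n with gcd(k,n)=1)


Factor n: 191 = 191
φ(n) = n · ∏(1 - 1/p) over distinct primes p | n
φ(191) = 191 · (1 - 1/191) = 190

φ(191) = 190


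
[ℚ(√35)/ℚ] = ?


√35 has minimal polynomial x² - 35 (irreducible over ℚ since 35 is squarefree)

[ℚ(√35)/ℚ] = 2


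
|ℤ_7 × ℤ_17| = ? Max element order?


|ℤ_7 × ℤ_17| = 7 × 17 = 119
Max element order = lcm(7,17) = 119
Cyclic? Yes (gcd=1)

|ℤ_7×ℤ_17| = 119, max element order = 119


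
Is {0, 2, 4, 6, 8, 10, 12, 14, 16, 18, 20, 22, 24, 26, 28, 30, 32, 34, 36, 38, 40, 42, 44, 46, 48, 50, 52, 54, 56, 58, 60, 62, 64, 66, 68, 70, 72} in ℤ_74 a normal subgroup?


H = {0, 2, 4, 6, 8, 10, 12, 14, 16, 18, 20, 22, 24, 26, 28, 30, 32, 34, 36, 38, 40, 42, 44, 46, 48, 50, 52, 54, 56, 58, 60, 62, 64, 66, 68, 70, 72} in ℤ_74
ℤ_74 is abelian; every subgroup of an abelian group is normal

Yes, normal subgroup


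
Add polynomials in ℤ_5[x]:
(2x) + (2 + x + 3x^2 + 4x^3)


Add coefficients mod 5:
x^0: 0 + 2 = 2 (mod 5)
x^1: 2 + 1 = 3 (mod 5)
x^2: 0 + 3 = 3 (mod 5)
x^3: 0 + 4 = 4 (mod 5)
Result: 2 + 3x + 3x^2 + 4x^3

f + g = 2 + 3x + 3x^2 + 4x^3


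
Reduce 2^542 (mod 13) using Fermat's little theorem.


Fermat's little theorem: if p is prime and gcd(a,p)=1, then a^(p-1) ≡ 1 (mod p)
p = 13 is prime, gcd(2,13) = 1
Reduce exponent: 542 mod 12 = 2
So 2^542 ≡ 2^2 (mod 13)
2^2 mod 13 = 4

2^542 ≡ 4 (mod 13)


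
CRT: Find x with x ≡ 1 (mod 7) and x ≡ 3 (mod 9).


m₁ = 7, m₂ = 9, gcd = 1, so CRT applies. M = m₁·m₂ = 63
Let M₁ = M/m₁ = 9, M₂ = M/m₂ = 7
Find y₁ ≡ M₁⁻¹ (mod m₁): 9⁻¹ ≡ 4 (mod 7)
Find y₂ ≡ M₂⁻¹ (mod m₂): 7⁻¹ ≡ 4 (mod 9)
x = a₁·M₁·y₁ + a₂·M₂·y₂ = 1·9·4 + 3·7·4 = 120
Reduce mod 63: x ≡ 57
Check: 57 mod 7 = 1 ✓, 57 mod 9 = 3 ✓

x ≡ 57 (mod 63)


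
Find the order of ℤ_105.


ℤ_n has n elements.

|ℤ_105| = 105


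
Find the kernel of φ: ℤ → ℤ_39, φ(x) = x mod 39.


Kernel = preimage of identity
ker(φ) = {x ∈ ℤ : x ≡ 0 (mod 39)} = 39ℤ = {0, ±39, ±78, ...}

ker(φ) = 39ℤ


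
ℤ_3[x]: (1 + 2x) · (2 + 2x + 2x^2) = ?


Expand and collect like terms; reduce coefficients mod 3:
x^0: 1·2 = 2 ≡ 2 (mod 3)
x^1: 1·2 + 2·2 = 6 ≡ 0 (mod 3)
x^2: 1·2 + 2·2 = 6 ≡ 0 (mod 3)
x^3: 2·2 = 4 ≡ 1 (mod 3)
Result: 2 + x^3

f · g = 2 + x^3


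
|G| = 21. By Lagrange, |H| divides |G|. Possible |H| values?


Lagrange's theorem: |H| divides |G|
|G| = 21
Divisors of 21: 1, 3, 7, 21

Possible subgroup orders: {1, 3, 7, 21}


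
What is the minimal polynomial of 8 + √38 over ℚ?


Let α = 8 + √38. Then α - 8 = √38, so (α - 8)² = 38, giving α² - 16α + 26 = 0. Degree 2 and α ∉ ℚ, so this is the minimal polynomial.

Minimal polynomial: x² - 16x + 26


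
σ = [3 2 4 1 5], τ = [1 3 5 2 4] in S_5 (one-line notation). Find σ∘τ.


σ∘τ: apply τ first, then σ
1 →τ 1 →σ 3
2 →τ 3 →σ 4
3 →τ 5 →σ 5
4 →τ 2 →σ 2
5 →τ 4 →σ 1

σ∘τ = [3 4 5 2 1]


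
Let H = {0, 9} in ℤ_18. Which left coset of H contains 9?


9 + H = {9 + h (mod 18) : h ∈ H}
9+0=9, 9+9=0
9 + H = {0, 9} = 0 + H

9 + H = {0, 9}


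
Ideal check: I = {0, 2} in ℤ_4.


Check ideal conditions for I = {0, 2} in ℤ_4:
(1) I is an additive subgroup? Yes
(2) For r ∈ ℤ_4 and a ∈ I: r·a ∈ I? Yes

Yes, I is an ideal of ℤ_4


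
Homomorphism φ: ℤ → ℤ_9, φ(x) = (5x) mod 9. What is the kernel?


Kernel = preimage of identity
ker(φ) = {x ∈ ℤ : 5x ≡ 0 (mod 9)}. gcd(5,9) = 1, so 5x ≡ 0 (mod 9) ⟺ x ≡ 0 (mod 9/1 = 9). Hence ker(φ) = 9ℤ

ker(φ) = 9ℤ


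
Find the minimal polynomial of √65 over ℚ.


√65 satisfies x² - 65 = 0, irreducible over ℚ since 65 is squarefree

Minimal polynomial: x² - 65


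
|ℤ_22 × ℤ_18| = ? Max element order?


|ℤ_22 × ℤ_18| = 22 × 18 = 396
Max element order = lcm(22,18) = 198
Cyclic? No (gcd=2)

|ℤ_22×ℤ_18| = 396, max element order = 198


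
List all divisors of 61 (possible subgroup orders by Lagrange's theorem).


Lagrange's theorem: |H| divides |G|
|G| = 61
Divisors of 61: 1, 61

Possible subgroup orders: {1, 61}


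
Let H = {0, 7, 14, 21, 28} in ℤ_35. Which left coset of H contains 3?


3 + H = {3 + h (mod 35) : h ∈ H}
3+0=3, 3+7=10, 3+14=17, 3+21=24, 3+28=31

3 + H = {3, 10, 17, 24, 31}


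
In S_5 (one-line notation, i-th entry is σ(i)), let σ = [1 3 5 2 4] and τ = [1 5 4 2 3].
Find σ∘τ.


σ∘τ: apply τ first, then σ
1 →τ 1 →σ 1
2 →τ 5 →σ 4
3 →τ 4 →σ 2
4 →τ 2 →σ 3
5 →τ 3 →σ 5

σ∘τ = [1 4 2 3 5]


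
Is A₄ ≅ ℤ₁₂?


Comparing A₄ and ℤ₁₂:
A₄ is non-abelian, ℤ₁₂ is abelian

No, A₄ ≇ ℤ₁₂


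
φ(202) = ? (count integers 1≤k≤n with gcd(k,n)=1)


Factor n: 202 = 2 × 101
φ(n) = n · ∏(1 - 1/p) over distinct primes p | n
φ(202) = 202 · (1 - 1/2) · (1 - 1/101) = 100

φ(202) = 100


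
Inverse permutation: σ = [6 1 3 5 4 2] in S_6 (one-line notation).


To find σ⁻¹, swap domain and range:
σ(1) = 6 → σ⁻¹(6) = 1
σ(2) = 1 → σ⁻¹(1) = 2
σ(3) = 3 → σ⁻¹(3) = 3
σ(4) = 5 → σ⁻¹(5) = 4
σ(5) = 4 → σ⁻¹(4) = 5
σ(6) = 2 → σ⁻¹(2) = 6

σ⁻¹ = [2 6 3 5 4 1]


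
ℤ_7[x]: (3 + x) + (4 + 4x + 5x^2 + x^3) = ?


Add coefficients mod 7:
x^0: 3 + 4 = 0 (mod 7)
x^1: 1 + 4 = 5 (mod 7)
x^2: 0 + 5 = 5 (mod 7)
x^3: 0 + 1 = 1 (mod 7)
Result: 5x + 5x^2 + x^3

f + g = 5x + 5x^2 + x^3


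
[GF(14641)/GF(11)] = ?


GF(14641) = GF(11^4), so the extension degree is 4

[GF(14641)/GF(11)] = 4


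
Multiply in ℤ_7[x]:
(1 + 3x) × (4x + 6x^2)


Expand and collect like terms; reduce coefficients mod 7:
x^0: 1·0 = 0 ≡ 0 (mod 7)
x^1: 1·4 + 3·0 = 4 ≡ 4 (mod 7)
x^2: 1·6 + 3·4 = 18 ≡ 4 (mod 7)
x^3: 3·6 = 18 ≡ 4 (mod 7)
Result: 4x + 4x^2 + 4x^3

f · g = 4x + 4x^2 + 4x^3


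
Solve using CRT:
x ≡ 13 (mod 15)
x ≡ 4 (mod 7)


m₁ = 15, m₂ = 7, gcd = 1, so CRT applies. M = m₁·m₂ = 105
Let M₁ = M/m₁ = 7, M₂ = M/m₂ = 15
Find y₁ ≡ M₁⁻¹ (mod m₁): 7⁻¹ ≡ 13 (mod 15)
Find y₂ ≡ M₂⁻¹ (mod m₂): 15⁻¹ ≡ 1 (mod 7)
x = a₁·M₁·y₁ + a₂·M₂·y₂ = 13·7·13 + 4·15·1 = 1243
Reduce mod 105: x ≡ 88
Check: 88 mod 15 = 13 ✓, 88 mod 7 = 4 ✓

x ≡ 88 (mod 105)
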